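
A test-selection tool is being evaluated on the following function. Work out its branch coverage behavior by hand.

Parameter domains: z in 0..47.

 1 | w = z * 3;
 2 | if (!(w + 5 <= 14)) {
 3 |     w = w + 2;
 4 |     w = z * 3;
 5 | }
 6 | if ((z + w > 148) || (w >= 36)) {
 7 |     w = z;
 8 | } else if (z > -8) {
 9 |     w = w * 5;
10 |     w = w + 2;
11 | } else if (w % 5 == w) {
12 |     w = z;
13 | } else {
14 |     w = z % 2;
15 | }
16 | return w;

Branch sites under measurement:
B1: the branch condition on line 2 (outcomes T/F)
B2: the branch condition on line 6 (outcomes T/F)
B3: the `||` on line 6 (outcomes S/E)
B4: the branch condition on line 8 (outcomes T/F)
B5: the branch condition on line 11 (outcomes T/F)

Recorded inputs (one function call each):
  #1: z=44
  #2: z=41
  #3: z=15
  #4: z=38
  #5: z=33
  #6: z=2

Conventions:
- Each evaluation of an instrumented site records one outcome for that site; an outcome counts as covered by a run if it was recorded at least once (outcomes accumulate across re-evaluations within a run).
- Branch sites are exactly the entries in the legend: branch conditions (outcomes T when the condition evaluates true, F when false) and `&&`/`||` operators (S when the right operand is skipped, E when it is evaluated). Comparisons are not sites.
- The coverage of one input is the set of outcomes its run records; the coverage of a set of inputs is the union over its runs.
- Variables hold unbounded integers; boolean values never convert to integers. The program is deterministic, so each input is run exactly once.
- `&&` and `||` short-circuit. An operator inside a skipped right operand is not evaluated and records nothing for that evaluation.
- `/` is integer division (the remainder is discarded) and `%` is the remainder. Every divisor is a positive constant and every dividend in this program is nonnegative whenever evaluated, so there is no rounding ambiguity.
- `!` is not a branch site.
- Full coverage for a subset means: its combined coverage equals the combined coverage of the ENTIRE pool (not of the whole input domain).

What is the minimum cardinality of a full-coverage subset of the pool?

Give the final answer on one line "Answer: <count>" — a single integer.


test 1 (z=44) fires B1->T, B3->S, B2->T; hits B1=T, B2=T, B3=S
test 2 (z=41) fires B1->T, B3->S, B2->T; hits B1=T, B2=T, B3=S
test 3 (z=15) fires B1->T, B3->E, B2->T; hits B1=T, B2=T, B3=E
test 4 (z=38) fires B1->T, B3->S, B2->T; hits B1=T, B2=T, B3=S
test 5 (z=33) fires B1->T, B3->E, B2->T; hits B1=T, B2=T, B3=E
test 6 (z=2) fires B1->F, B3->E, B2->F, B4->T; hits B1=F, B2=F, B3=E, B4=T
the full pool covers 7 outcomes: B1=T, B1=F, B2=T, B2=F, B3=S, B3=E, B4=T
no size-1 subset reaches all 7 outcomes (best union: 4/7)
size 2: inputs {1, 6} cover all 7 outcomes, and no lexicographically smaller subset of this size does
Answer: 2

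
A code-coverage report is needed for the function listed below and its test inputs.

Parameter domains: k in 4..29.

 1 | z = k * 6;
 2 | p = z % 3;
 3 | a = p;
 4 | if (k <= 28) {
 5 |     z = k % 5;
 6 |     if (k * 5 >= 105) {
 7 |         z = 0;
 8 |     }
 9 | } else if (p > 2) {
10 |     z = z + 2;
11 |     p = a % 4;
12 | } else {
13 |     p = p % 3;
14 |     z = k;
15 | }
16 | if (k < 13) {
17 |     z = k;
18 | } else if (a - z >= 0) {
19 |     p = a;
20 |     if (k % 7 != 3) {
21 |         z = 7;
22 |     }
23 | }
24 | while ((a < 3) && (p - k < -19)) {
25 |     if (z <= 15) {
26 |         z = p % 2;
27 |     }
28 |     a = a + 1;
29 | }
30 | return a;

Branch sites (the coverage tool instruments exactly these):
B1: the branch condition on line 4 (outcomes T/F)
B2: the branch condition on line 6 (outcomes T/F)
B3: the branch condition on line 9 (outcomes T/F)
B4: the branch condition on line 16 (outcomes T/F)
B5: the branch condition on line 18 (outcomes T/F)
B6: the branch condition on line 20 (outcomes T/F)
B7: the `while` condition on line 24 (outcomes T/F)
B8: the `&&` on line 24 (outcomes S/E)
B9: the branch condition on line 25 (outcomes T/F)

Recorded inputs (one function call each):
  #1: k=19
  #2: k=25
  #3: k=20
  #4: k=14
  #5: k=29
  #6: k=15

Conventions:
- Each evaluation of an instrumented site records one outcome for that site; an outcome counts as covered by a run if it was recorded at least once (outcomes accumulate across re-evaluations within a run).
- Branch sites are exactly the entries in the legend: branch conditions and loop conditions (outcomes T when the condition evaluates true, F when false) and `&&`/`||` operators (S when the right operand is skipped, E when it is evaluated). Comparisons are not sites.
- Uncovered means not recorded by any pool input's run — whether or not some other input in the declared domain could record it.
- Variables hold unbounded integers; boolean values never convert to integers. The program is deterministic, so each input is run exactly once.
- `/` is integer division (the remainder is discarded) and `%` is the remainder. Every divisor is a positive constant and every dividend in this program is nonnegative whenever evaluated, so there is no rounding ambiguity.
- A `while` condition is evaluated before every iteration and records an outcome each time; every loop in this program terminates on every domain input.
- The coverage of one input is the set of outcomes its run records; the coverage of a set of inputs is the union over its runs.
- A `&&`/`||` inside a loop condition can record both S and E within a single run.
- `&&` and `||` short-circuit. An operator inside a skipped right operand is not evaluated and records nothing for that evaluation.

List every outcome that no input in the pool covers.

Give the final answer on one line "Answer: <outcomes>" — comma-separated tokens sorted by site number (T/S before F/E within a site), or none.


input #1, k=19: outcomes B1=T, B2=F, B4=F, B5=F, B7=F, B8=E
input #2, k=25: outcomes B1=T, B2=T, B4=F, B5=T, B6=T, B7=T, B7=F, B8=S, B8=E, B9=T
input #3, k=20: outcomes B1=T, B2=F, B4=F, B5=T, B6=T, B7=T, B7=F, B8=S, B8=E, B9=T
input #4, k=14: outcomes B1=T, B2=F, B4=F, B5=F, B7=F, B8=E
input #5, k=29: outcomes B1=F, B3=F, B4=F, B5=F, B7=T, B7=F, B8=S, B8=E, B9=F
input #6, k=15: outcomes B1=T, B2=F, B4=F, B5=T, B6=T, B7=F, B8=E
union over the pool: B1=T, B1=F, B2=T, B2=F, B3=F, B4=F, B5=T, B5=F, B6=T, B7=T, B7=F, B8=S, B8=E, B9=T, B9=F
uncovered (3 of 18): B3=T, B4=T, B6=F
Answer: B3=T, B4=T, B6=F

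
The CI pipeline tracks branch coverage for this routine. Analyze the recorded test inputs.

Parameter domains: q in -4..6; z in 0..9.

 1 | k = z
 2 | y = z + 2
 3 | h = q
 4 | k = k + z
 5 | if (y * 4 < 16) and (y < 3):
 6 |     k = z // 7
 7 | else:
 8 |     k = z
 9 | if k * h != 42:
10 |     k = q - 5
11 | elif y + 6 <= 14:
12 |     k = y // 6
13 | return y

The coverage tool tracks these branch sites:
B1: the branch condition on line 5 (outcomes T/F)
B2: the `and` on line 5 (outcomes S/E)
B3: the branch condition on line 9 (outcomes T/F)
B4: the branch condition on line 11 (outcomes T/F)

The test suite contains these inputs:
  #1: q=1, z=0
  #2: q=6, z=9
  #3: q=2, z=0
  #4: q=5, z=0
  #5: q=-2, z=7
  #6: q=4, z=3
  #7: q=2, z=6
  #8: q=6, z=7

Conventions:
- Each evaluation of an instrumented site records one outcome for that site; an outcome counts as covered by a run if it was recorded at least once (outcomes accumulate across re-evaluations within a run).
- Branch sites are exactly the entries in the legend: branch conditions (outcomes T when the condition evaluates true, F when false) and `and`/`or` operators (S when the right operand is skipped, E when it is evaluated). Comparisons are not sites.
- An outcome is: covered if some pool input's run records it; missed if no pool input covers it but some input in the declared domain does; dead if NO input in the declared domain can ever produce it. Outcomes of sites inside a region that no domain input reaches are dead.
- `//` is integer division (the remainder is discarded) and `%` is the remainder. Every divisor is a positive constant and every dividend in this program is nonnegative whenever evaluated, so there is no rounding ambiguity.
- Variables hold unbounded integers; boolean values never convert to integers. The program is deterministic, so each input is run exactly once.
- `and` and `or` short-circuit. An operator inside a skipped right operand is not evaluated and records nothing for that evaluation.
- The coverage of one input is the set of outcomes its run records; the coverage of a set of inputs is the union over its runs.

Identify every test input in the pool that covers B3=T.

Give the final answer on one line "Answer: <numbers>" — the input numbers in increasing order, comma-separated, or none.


input #1 (q=1, z=0): produces B3=T
input #2 (q=6, z=9): produces B3=T
input #3 (q=2, z=0): produces B3=T
input #4 (q=5, z=0): produces B3=T
input #5 (q=-2, z=7): produces B3=T
input #6 (q=4, z=3): produces B3=T
input #7 (q=2, z=6): produces B3=T
input #8 (q=6, z=7): does not produce B3=T
Answer: 1, 2, 3, 4, 5, 6, 7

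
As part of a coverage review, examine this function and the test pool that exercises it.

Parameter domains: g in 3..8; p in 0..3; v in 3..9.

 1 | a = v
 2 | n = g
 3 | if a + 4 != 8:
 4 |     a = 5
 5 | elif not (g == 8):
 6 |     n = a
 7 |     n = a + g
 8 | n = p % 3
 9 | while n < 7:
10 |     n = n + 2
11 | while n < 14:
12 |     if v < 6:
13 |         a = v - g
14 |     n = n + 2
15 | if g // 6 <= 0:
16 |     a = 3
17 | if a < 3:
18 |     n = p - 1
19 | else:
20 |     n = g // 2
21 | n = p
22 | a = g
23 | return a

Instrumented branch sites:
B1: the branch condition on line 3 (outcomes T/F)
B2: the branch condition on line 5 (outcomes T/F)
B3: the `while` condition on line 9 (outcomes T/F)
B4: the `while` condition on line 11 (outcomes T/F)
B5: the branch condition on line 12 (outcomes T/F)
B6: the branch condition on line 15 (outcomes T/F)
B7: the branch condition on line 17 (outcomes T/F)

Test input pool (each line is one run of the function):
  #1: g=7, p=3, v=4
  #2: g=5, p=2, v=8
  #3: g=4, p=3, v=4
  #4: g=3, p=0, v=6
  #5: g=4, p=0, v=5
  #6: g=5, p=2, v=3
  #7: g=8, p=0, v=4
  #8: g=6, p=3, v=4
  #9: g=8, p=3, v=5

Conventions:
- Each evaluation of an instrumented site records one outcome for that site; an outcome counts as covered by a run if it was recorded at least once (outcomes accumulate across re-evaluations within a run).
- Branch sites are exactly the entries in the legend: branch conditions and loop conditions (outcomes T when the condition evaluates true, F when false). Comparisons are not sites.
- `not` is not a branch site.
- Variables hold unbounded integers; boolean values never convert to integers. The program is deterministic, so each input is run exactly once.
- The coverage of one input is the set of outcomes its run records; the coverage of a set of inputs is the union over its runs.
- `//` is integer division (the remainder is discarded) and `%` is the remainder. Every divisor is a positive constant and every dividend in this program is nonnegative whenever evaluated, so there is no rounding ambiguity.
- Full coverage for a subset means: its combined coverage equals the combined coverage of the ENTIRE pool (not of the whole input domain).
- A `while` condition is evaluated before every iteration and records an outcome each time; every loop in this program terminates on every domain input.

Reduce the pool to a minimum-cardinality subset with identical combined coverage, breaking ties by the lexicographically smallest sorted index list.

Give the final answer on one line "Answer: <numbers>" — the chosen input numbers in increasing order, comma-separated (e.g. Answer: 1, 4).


input #1, g=7, p=3, v=4: outcomes B1=F, B2=T, B3=T, B3=F, B4=T, B4=F, B5=T, B6=F, B7=T
input #2, g=5, p=2, v=8: outcomes B1=T, B3=T, B3=F, B4=T, B4=F, B5=F, B6=T, B7=F
input #3, g=4, p=3, v=4: outcomes B1=F, B2=T, B3=T, B3=F, B4=T, B4=F, B5=T, B6=T, B7=F
input #4, g=3, p=0, v=6: outcomes B1=T, B3=T, B3=F, B4=T, B4=F, B5=F, B6=T, B7=F
input #5, g=4, p=0, v=5: outcomes B1=T, B3=T, B3=F, B4=T, B4=F, B5=T, B6=T, B7=F
input #6, g=5, p=2, v=3: outcomes B1=T, B3=T, B3=F, B4=T, B4=F, B5=T, B6=T, B7=F
input #7, g=8, p=0, v=4: outcomes B1=F, B2=F, B3=T, B3=F, B4=T, B4=F, B5=T, B6=F, B7=T
input #8, g=6, p=3, v=4: outcomes B1=F, B2=T, B3=T, B3=F, B4=T, B4=F, B5=T, B6=F, B7=T
input #9, g=8, p=3, v=5: outcomes B1=T, B3=T, B3=F, B4=T, B4=F, B5=T, B6=F, B7=T
the full pool covers 14 outcomes: B1=T, B1=F, B2=T, B2=F, B3=T, B3=F, B4=T, B4=F, B5=T, B5=F, B6=T, B6=F, B7=T, B7=F
checked all size-1 subsets: none covers 14 outcomes (max 9/14)
checked all size-2 subsets: none covers 14 outcomes (max 13/14)
size 3: inputs {1, 2, 7} cover all 14 outcomes, and no lexicographically smaller subset of this size does
Answer: 1, 2, 7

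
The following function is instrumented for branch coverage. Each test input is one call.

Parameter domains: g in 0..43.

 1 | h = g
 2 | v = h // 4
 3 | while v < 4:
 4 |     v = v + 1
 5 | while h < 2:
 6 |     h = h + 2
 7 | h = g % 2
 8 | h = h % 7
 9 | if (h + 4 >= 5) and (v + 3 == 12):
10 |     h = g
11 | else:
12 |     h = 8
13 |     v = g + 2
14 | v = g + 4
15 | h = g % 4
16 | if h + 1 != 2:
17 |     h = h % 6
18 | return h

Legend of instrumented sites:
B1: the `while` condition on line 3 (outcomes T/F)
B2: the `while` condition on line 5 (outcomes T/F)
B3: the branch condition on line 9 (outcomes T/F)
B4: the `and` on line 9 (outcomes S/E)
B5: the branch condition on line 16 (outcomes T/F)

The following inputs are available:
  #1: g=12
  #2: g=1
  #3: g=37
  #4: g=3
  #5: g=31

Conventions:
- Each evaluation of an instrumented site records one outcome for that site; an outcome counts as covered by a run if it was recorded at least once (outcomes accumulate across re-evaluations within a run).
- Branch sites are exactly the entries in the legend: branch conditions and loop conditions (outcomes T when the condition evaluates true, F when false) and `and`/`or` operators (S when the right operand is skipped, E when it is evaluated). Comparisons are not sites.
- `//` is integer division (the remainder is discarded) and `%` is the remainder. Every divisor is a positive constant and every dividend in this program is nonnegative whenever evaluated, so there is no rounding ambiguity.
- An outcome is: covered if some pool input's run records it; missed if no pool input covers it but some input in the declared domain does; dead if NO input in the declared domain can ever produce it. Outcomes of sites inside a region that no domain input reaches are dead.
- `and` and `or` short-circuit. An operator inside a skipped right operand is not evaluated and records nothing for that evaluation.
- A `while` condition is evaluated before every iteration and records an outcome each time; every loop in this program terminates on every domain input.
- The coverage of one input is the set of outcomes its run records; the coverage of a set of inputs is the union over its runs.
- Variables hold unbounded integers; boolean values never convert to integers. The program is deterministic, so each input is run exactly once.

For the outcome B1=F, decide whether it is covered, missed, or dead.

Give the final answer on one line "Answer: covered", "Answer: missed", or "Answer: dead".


B1=F is recorded by pool input(s) 1, 2, 3, 4, 5 -> covered
Answer: covered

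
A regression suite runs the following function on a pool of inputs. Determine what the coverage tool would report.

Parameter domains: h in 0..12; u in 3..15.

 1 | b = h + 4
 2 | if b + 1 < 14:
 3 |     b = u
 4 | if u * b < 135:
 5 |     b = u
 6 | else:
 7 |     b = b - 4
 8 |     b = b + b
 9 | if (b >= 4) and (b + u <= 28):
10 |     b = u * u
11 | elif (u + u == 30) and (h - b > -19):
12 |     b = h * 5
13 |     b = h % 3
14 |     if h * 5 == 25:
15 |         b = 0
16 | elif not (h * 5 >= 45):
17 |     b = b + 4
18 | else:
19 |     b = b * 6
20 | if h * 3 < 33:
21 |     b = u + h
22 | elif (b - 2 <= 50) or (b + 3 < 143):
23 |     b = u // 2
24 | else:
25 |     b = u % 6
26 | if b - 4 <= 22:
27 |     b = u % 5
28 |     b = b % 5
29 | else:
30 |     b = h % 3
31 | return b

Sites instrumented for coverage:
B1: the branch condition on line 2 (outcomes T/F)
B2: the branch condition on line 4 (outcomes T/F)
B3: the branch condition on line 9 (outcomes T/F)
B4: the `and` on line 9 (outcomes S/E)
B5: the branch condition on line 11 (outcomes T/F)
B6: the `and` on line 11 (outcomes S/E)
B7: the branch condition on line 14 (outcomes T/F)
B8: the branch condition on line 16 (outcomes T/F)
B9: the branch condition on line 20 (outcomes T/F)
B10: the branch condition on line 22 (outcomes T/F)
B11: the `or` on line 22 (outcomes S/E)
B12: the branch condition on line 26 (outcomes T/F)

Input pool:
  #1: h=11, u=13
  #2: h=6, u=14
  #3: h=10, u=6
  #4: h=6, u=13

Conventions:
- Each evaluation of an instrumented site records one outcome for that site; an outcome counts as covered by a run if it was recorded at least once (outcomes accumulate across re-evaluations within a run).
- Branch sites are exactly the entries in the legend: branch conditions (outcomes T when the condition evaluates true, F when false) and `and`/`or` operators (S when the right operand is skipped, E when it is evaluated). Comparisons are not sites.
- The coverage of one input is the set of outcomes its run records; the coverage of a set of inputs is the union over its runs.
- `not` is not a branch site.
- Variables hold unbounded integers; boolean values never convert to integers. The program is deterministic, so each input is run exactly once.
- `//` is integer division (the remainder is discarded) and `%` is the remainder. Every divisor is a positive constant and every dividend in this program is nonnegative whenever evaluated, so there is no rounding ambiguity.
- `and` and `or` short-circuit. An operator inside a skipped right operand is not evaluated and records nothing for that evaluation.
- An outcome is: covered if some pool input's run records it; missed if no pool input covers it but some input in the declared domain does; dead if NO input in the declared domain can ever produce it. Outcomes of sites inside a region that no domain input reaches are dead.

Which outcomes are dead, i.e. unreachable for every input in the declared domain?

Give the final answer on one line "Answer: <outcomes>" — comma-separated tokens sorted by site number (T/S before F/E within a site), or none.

exhaustive pass over the 169-input domain:
  B12=F: never recorded by any domain input -> dead
  reachable outcomes have witnesses, e.g. B1=T (e.g. h=0, u=3), B1=F (e.g. h=9, u=3), B2=T (e.g. h=0, u=3), B2=F (e.g. h=0, u=12)

Answer: B12=F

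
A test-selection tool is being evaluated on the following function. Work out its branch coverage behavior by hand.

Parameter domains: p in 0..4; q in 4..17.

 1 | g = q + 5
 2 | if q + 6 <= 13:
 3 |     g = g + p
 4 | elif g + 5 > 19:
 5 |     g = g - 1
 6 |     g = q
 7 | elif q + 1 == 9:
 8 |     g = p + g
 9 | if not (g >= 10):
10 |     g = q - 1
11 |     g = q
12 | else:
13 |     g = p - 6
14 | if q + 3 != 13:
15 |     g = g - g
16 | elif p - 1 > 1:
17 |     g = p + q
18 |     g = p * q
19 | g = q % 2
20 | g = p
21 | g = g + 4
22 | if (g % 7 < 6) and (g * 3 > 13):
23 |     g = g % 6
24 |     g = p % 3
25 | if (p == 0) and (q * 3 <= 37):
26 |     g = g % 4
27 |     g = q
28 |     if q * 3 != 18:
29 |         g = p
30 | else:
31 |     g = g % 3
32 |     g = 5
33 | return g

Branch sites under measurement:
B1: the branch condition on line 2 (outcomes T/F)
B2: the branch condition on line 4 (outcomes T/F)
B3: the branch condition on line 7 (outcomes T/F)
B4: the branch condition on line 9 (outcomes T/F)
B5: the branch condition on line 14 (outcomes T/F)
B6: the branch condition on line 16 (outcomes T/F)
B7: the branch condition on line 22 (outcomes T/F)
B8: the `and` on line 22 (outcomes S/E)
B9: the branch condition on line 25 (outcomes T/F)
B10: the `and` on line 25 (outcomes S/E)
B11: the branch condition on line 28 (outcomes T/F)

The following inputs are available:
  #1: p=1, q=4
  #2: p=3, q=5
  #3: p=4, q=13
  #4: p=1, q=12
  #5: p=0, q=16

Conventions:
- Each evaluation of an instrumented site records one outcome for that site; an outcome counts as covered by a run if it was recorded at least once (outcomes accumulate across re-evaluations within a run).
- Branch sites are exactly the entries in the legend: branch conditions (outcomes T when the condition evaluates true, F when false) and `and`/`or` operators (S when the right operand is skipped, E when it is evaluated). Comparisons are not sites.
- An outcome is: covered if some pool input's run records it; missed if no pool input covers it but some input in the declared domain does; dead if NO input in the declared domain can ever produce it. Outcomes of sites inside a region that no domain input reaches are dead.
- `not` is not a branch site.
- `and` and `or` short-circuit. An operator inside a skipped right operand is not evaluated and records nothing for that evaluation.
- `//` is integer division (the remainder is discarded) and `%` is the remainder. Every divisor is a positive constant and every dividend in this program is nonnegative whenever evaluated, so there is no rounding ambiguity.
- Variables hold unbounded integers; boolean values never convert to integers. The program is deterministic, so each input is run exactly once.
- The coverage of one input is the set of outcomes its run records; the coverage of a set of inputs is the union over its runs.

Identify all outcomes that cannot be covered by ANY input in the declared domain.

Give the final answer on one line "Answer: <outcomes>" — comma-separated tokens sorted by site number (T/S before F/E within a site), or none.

running all 70 domain inputs and tallying outcomes:
  reachable outcomes have witnesses, e.g. B1=T (e.g. p=0, q=4), B1=F (e.g. p=0, q=8), B2=T (e.g. p=0, q=10), B2=F (e.g. p=0, q=8)

Answer: none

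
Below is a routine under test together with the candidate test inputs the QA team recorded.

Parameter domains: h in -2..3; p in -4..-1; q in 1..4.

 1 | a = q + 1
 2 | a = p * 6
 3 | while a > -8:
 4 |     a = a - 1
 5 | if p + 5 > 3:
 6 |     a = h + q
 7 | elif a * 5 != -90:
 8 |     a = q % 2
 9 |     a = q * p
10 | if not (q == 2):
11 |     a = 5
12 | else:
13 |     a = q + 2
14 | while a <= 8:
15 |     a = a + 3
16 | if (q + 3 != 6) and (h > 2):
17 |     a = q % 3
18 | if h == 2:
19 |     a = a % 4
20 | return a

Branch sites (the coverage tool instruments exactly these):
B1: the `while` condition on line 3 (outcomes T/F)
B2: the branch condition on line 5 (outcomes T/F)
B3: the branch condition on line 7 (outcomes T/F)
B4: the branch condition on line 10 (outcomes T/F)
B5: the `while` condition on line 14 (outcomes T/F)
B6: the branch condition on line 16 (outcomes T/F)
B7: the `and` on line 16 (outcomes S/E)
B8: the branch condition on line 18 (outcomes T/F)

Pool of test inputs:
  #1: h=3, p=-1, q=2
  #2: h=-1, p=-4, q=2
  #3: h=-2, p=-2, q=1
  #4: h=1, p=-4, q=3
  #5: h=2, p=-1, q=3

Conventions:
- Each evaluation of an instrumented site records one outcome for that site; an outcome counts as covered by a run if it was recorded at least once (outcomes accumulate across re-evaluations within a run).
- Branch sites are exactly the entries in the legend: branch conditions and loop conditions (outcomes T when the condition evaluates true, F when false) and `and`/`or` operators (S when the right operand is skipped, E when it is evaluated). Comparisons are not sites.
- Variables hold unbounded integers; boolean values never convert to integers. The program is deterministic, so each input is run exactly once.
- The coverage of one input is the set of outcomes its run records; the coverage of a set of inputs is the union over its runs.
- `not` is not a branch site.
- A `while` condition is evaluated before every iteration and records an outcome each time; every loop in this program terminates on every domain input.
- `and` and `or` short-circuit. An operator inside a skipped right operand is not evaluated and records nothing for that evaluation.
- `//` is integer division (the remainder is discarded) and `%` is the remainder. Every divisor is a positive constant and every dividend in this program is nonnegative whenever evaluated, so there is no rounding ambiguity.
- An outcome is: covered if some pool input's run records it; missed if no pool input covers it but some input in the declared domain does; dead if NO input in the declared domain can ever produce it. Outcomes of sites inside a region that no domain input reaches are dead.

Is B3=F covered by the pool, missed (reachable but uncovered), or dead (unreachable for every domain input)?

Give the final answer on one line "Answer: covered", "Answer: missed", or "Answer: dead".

no pool input records B3=F
but domain input (h=-2, p=-3, q=1) does record it -> reachable, so missed

Answer: missed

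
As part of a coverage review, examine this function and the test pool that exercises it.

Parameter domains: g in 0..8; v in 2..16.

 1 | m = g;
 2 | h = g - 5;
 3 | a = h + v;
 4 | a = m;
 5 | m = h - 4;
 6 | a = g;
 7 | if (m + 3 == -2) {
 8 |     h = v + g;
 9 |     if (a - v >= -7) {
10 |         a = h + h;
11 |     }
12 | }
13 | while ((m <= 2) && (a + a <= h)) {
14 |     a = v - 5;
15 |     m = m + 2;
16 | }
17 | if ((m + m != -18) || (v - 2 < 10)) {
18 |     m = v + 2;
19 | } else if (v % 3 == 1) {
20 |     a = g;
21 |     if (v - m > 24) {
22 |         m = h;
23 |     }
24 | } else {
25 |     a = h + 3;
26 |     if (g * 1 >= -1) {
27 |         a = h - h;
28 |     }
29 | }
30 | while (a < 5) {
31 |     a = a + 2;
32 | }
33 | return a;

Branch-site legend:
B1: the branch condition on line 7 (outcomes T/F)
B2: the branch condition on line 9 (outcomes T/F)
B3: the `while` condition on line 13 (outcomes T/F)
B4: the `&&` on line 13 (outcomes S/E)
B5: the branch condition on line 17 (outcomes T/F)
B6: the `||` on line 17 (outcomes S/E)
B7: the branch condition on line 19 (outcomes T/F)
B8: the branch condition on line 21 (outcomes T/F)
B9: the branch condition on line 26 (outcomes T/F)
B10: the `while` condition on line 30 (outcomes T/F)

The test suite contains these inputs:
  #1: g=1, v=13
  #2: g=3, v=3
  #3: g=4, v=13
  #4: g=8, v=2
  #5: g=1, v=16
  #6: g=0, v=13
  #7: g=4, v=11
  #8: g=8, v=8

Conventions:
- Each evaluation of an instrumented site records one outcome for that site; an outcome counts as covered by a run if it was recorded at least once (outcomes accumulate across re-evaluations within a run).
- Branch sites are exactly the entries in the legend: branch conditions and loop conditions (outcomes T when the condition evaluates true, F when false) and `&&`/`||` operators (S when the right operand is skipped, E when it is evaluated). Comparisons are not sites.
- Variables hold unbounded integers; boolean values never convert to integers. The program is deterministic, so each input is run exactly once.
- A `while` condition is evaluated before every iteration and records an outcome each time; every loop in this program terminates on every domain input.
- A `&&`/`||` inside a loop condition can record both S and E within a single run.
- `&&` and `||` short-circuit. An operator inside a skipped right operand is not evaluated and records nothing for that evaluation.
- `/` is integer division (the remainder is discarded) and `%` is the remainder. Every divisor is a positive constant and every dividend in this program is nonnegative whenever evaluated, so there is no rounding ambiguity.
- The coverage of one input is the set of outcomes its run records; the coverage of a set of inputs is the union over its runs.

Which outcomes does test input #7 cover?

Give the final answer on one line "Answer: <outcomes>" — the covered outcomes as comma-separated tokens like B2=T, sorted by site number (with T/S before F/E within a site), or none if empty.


Simulating input #7 (g=4, v=11) step by step:
  B1->T, B2->T, B4->E, B3->F, B6->S, B5->T, B10->F
deduplicating events, the covered set is: B1=T, B2=T, B3=F, B4=E, B5=T, B6=S, B10=F
Answer: B1=T, B2=T, B3=F, B4=E, B5=T, B6=S, B10=F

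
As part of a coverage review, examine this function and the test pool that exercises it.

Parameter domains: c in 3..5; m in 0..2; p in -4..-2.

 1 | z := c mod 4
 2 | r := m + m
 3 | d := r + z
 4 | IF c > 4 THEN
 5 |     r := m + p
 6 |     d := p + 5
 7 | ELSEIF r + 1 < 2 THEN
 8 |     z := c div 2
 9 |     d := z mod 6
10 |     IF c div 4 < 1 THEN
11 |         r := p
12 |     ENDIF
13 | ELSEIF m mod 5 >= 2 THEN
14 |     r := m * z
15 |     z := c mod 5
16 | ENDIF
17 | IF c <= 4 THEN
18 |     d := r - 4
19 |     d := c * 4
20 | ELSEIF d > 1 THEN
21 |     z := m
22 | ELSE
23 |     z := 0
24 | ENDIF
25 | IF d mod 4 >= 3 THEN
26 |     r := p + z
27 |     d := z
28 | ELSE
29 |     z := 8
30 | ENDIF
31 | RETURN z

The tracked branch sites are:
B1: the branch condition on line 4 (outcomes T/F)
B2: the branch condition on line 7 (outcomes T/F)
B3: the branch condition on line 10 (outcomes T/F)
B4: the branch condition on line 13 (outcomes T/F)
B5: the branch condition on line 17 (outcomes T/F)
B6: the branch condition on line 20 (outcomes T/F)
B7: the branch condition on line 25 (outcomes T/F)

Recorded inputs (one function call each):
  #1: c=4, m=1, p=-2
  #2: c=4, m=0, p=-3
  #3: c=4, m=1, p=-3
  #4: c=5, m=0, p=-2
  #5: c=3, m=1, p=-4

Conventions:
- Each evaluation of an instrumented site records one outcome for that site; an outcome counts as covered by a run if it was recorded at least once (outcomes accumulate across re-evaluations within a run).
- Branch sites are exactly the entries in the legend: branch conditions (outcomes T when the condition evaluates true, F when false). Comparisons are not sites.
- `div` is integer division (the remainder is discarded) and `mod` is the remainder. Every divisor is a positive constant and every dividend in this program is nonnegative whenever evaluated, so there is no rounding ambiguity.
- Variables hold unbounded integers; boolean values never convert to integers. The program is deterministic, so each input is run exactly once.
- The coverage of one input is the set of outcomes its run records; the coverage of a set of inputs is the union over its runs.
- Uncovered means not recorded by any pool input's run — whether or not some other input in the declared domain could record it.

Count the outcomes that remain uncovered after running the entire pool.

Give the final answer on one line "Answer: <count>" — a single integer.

#1 (c=4, m=1, p=-2) -> B1->F, B2->F, B4->F, B5->T, B7->F; covered: B1=F, B2=F, B4=F, B5=T, B7=F
#2 (c=4, m=0, p=-3) -> B1->F, B2->T, B3->F, B5->T, B7->F; covered: B1=F, B2=T, B3=F, B5=T, B7=F
#3 (c=4, m=1, p=-3) -> B1->F, B2->F, B4->F, B5->T, B7->F; covered: B1=F, B2=F, B4=F, B5=T, B7=F
#4 (c=5, m=0, p=-2) -> B1->T, B5->F, B6->T, B7->T; covered: B1=T, B5=F, B6=T, B7=T
#5 (c=3, m=1, p=-4) -> B1->F, B2->F, B4->F, B5->T, B7->F; covered: B1=F, B2=F, B4=F, B5=T, B7=F
union over the pool: B1=T, B1=F, B2=T, B2=F, B3=F, B4=F, B5=T, B5=F, B6=T, B7=T, B7=F
uncovered (3 of 14): B3=T, B4=T, B6=F

Answer: 3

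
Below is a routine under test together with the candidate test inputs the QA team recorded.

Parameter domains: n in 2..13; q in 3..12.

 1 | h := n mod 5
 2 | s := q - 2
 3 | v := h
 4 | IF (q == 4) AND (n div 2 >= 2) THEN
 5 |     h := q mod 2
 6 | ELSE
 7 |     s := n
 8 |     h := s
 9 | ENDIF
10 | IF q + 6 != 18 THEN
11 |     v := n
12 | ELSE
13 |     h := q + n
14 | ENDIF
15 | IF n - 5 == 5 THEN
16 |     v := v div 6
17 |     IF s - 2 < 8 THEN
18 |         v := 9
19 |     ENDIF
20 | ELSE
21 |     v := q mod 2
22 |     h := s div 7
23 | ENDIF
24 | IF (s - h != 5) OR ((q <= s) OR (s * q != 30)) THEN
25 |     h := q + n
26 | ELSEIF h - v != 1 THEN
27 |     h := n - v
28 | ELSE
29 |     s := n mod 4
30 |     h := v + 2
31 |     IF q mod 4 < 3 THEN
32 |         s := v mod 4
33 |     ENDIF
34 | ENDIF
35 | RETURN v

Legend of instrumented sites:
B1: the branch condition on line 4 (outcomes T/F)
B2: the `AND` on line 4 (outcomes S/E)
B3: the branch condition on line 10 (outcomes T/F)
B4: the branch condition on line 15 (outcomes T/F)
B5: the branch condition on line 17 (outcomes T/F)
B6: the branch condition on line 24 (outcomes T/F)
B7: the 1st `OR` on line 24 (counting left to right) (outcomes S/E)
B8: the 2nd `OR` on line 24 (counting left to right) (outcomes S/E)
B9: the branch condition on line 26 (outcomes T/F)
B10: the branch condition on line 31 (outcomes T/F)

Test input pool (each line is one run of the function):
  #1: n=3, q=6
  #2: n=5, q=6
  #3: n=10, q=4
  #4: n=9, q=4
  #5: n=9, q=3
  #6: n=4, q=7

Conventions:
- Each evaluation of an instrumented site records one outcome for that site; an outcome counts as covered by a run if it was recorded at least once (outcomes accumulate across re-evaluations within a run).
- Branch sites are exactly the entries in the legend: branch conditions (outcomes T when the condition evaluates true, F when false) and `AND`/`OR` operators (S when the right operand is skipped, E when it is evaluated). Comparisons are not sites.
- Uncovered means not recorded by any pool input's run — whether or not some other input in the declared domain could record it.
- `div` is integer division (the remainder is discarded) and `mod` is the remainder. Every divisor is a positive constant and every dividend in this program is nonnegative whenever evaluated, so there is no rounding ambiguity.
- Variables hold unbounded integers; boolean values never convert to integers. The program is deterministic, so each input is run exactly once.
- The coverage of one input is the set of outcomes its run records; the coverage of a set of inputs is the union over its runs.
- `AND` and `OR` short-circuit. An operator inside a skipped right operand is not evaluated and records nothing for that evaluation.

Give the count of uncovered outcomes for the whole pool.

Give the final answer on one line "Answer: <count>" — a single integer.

input #1 (n=3, q=6): events B2->S, B1->F, B3->T, B4->F, B7->S, B6->T; covers B1=F, B2=S, B3=T, B4=F, B6=T, B7=S
input #2 (n=5, q=6): events B2->S, B1->F, B3->T, B4->F, B7->E, B8->E, B6->F, B9->T; covers B1=F, B2=S, B3=T, B4=F, B6=F, B7=E, B8=E, B9=T
input #3 (n=10, q=4): events B2->E, B1->T, B3->T, B4->T, B5->T, B7->S, B6->T; covers B1=T, B2=E, B3=T, B4=T, B5=T, B6=T, B7=S
input #4 (n=9, q=4): events B2->E, B1->T, B3->T, B4->F, B7->S, B6->T; covers B1=T, B2=E, B3=T, B4=F, B6=T, B7=S
input #5 (n=9, q=3): events B2->S, B1->F, B3->T, B4->F, B7->S, B6->T; covers B1=F, B2=S, B3=T, B4=F, B6=T, B7=S
input #6 (n=4, q=7): events B2->S, B1->F, B3->T, B4->F, B7->S, B6->T; covers B1=F, B2=S, B3=T, B4=F, B6=T, B7=S
union over the pool: B1=T, B1=F, B2=S, B2=E, B3=T, B4=T, B4=F, B5=T, B6=T, B6=F, B7=S, B7=E, B8=E, B9=T
uncovered (6 of 20): B3=F, B5=F, B8=S, B9=F, B10=T, B10=F

Answer: 6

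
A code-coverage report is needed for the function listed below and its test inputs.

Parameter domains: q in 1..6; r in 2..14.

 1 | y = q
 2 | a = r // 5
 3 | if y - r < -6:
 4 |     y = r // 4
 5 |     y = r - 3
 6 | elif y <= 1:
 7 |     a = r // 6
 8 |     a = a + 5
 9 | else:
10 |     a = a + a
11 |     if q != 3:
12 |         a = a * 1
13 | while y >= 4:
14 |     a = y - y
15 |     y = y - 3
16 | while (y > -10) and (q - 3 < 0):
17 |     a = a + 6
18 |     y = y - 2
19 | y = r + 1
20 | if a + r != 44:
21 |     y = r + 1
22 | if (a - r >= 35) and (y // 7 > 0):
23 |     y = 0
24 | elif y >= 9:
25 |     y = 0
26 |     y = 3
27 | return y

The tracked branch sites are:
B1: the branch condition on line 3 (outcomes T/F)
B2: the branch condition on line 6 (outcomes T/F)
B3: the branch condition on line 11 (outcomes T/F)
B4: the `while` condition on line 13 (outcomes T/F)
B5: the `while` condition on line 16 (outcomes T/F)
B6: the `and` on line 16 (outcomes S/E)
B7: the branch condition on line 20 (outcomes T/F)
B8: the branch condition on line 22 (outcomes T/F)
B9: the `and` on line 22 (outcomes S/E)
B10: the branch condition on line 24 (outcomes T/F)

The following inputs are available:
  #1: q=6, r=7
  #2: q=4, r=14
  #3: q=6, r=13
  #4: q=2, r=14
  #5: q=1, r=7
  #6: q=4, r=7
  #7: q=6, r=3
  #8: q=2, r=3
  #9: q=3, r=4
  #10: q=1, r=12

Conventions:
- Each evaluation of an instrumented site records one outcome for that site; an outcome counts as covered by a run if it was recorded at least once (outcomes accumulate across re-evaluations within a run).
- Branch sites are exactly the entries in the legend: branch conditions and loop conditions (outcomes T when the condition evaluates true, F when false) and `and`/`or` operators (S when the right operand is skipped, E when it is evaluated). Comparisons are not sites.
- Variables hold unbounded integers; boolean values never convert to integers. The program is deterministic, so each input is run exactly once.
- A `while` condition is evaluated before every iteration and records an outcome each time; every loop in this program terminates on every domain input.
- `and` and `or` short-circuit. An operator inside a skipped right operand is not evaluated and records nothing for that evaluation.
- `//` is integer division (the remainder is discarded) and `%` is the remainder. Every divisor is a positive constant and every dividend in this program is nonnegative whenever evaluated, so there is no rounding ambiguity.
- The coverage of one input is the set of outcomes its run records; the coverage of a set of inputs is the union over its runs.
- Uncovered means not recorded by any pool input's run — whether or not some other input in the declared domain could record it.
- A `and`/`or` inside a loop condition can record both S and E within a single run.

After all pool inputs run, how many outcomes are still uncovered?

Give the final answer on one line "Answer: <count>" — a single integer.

input #1 (q=6, r=7): events B1->F, B2->F, B3->T, B4->T, B4->F, B6->E, B5->F, B7->T, B9->S, B8->F, B10->F; covers B1=F, B2=F, B3=T, B4=T, B4=F, B5=F, B6=E, B7=T, B8=F, B9=S, B10=F
input #2 (q=4, r=14): events B1->T, B4->T, B4->T, B4->T, B4->F, B6->E, B5->F, B7->T, B9->S, B8->F, B10->T; covers B1=T, B4=T, B4=F, B5=F, B6=E, B7=T, B8=F, B9=S, B10=T
input #3 (q=6, r=13): events B1->T, B4->T, B4->T, B4->T, B4->F, B6->E, B5->F, B7->T, B9->S, B8->F, B10->T; covers B1=T, B4=T, B4=F, B5=F, B6=E, B7=T, B8=F, B9=S, B10=T
input #4 (q=2, r=14): events B1->T, B4->T, B4->T, B4->T, B4->F, B6->E, B5->T, B6->E, B5->T, B6->E, B5->T, B6->E, B5->T, B6->E, ...; covers B1=T, B4=T, B4=F, B5=T, B5=F, B6=S, B6=E, B7=T, B8=F, B9=S, B10=T
input #5 (q=1, r=7): events B1->F, B2->T, B4->F, B6->E, B5->T, B6->E, B5->T, B6->E, B5->T, B6->E, B5->T, B6->E, B5->T, B6->E, ...; covers B1=F, B2=T, B4=F, B5=T, B5=F, B6=S, B6=E, B7=T, B8=T, B9=E
input #6 (q=4, r=7): events B1->F, B2->F, B3->T, B4->T, B4->F, B6->E, B5->F, B7->T, B9->S, B8->F, B10->F; covers B1=F, B2=F, B3=T, B4=T, B4=F, B5=F, B6=E, B7=T, B8=F, B9=S, B10=F
input #7 (q=6, r=3): events B1->F, B2->F, B3->T, B4->T, B4->F, B6->E, B5->F, B7->T, B9->S, B8->F, B10->F; covers B1=F, B2=F, B3=T, B4=T, B4=F, B5=F, B6=E, B7=T, B8=F, B9=S, B10=F
input #8 (q=2, r=3): events B1->F, B2->F, B3->T, B4->F, B6->E, B5->T, B6->E, B5->T, B6->E, B5->T, B6->E, B5->T, B6->E, B5->T, ...; covers B1=F, B2=F, B3=T, B4=F, B5=T, B5=F, B6=S, B6=E, B7=T, B8=F, B9=S, B10=F
input #9 (q=3, r=4): events B1->F, B2->F, B3->F, B4->F, B6->E, B5->F, B7->T, B9->S, B8->F, B10->F; covers B1=F, B2=F, B3=F, B4=F, B5=F, B6=E, B7=T, B8=F, B9=S, B10=F
input #10 (q=1, r=12): events B1->T, B4->T, B4->T, B4->F, B6->E, B5->T, B6->E, B5->T, B6->E, B5->T, B6->E, B5->T, B6->E, B5->T, ...; covers B1=T, B4=T, B4=F, B5=T, B5=F, B6=S, B6=E, B7=T, B8=F, B9=S, B10=T
union over the pool: B1=T, B1=F, B2=T, B2=F, B3=T, B3=F, B4=T, B4=F, B5=T, B5=F, B6=S, B6=E, B7=T, B8=T, B8=F, B9=S, B9=E, B10=T, B10=F
uncovered (1 of 20): B7=F

Answer: 1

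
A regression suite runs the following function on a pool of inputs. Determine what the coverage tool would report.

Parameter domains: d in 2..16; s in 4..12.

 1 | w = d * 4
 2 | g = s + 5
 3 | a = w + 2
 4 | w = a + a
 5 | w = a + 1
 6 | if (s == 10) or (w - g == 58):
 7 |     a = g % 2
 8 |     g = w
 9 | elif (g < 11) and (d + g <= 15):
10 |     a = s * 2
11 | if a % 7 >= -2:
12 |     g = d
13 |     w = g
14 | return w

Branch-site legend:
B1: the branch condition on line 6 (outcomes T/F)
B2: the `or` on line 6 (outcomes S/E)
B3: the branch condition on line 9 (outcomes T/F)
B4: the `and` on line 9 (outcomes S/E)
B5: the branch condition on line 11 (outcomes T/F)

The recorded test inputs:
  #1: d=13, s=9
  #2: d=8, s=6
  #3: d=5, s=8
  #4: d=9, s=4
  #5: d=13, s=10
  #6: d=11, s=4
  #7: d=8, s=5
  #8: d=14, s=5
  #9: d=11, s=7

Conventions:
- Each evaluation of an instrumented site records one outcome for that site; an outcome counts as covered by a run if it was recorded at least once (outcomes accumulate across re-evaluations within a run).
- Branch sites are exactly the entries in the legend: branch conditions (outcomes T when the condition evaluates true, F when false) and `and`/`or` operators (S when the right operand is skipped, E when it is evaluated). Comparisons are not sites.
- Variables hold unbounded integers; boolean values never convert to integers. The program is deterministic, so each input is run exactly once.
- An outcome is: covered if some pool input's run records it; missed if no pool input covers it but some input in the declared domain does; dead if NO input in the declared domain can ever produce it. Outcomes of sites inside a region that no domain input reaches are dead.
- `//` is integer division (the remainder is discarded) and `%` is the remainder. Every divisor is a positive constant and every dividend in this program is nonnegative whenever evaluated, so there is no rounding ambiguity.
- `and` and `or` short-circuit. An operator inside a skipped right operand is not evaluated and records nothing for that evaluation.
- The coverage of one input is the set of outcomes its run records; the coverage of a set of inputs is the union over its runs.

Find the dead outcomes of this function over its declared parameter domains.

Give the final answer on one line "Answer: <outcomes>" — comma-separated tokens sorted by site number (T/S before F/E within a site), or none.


exhaustive pass over the 135-input domain:
  B5=F: no domain input ever produces it -> dead
  reachable outcomes have witnesses, e.g. B1=T (e.g. d=2, s=10), B1=F (e.g. d=2, s=4), B2=S (e.g. d=2, s=10), B2=E (e.g. d=2, s=4)
Answer: B5=F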